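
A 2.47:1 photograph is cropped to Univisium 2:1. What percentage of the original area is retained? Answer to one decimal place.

The height stays; only width is cut (since Univisium 2:1 is narrower than 2.47:1).
Fraction kept = (2.000)/(2.470) ≈ 80.97%.

81.0%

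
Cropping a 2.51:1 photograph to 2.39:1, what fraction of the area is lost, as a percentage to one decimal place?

4.8%

Going from 2.51:1 to 2.39:1 means cutting width while keeping height.
Fraction kept = (2.390)/(2.510) ≈ 95.22%, so 4.78% is lost.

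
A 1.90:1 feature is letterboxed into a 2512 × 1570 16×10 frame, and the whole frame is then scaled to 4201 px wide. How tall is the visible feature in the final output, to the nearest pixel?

2211 px

At 2512×1570 the feature is width-limited, so height = 2512 / 1.900 ≈ 1322.11 px.
The frame scales by 4201/2512 = 1.6724; 1322.11 × 1.6724 ≈ 2211.05 px.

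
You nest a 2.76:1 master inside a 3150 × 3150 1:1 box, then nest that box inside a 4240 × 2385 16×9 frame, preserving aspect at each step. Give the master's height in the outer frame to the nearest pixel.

864 px

Inside the 3150×3150 canvas the master is width-limited at 3150.00 × 1141.30.
Second fit — the 1:1 canvas into 4240×2385 spans the height: 2385.00 × 2385.00 (×0.7571 from 3150×3150).
Applying the same ×0.7571: 1141.30 → 864.13.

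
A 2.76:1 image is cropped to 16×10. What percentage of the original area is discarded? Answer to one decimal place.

42.0%

Going from 2.76:1 to 16×10 means cutting width while keeping height.
(1.600)/(2.760) ≈ 0.580 of the area survives, leaving 42.03% discarded.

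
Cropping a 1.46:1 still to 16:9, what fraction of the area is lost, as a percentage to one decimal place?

17.9%

Going from 1.46:1 to 16:9 means cutting height while keeping width.
Area ratio = (1.460)/(1.778) = 82.12%; the remaining 17.88% is cropped out.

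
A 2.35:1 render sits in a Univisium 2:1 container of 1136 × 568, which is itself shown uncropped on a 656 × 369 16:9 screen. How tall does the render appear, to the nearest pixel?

First fit — 2.35:1 into 1136×568 spans the width: 1136.00 × 483.40.
Second fit — the Univisium 2:1 canvas into 656×369 spans the width: 656.00 × 328.00 (×0.5775 from 1136×568).
Applying the same ×0.5775: 483.40 → 279.15.

279 px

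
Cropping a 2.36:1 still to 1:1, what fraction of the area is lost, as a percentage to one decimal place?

57.6%

The height stays; only width is cut (since 1:1 is narrower than 2.36:1).
Fraction kept = (1.000)/(2.360) ≈ 42.37%, so 57.63% is lost.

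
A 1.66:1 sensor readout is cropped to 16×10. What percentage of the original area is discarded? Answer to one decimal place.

3.6%

The height stays; only width is cut (since 16×10 is narrower than 1.66:1).
Fraction kept = (1.600)/(1.660) ≈ 96.39%, so 3.61% is lost.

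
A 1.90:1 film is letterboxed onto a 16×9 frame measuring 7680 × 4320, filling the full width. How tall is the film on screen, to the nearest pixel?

4042 px

The film is 7680 / 1.900 ≈ 4042.11 px tall.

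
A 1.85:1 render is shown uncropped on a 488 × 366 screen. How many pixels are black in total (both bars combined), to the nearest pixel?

49882 pixels

1.85:1 (1.850) > 4:3 (1.333), so the render fills the width.
The render is 488 / 1.850 ≈ 263.7838 px tall.
Leftover height: 366 − 263.7838 = 102.2162 px.
Across the 488-px span: 102.2162 × 488 ≈ 49882 px.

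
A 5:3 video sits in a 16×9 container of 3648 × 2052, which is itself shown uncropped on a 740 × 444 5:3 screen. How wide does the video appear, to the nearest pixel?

694 px

Inside the 3648×2052 canvas the video is height-limited at 3420.00 × 2052.00.
The 16×9 canvas is width-limited in 740×444, giving 740.00 × 416.25; scale factor 0.2029.
Applying the same ×0.2029: 3420.00 → 693.75.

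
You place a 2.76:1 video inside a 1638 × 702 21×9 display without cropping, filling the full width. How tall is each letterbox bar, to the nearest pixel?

54 px

Content height = 1638 / 2.760 ≈ 593.48 px.
Black = 702 − 593.48 = 108.52 px, or 54.26 per bar.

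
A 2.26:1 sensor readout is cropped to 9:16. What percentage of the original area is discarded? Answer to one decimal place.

9:16 is narrower than 2.26:1, so the crop keeps the full height and trims the width.
(0.562)/(2.260) ≈ 0.249 of the area survives, leaving 75.11% discarded.

75.1%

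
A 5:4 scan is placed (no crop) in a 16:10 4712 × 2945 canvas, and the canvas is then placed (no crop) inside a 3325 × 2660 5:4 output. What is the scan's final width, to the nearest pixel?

2598 px

Inside the 4712×2945 canvas the scan is height-limited at 3681.25 × 2945.00.
16:10 in 3325×2660: fills the width, so the intermediate becomes 3325.00 × 2078.12 — a scale of ×0.7056.
Applying the same ×0.7056: 3681.25 → 2597.66.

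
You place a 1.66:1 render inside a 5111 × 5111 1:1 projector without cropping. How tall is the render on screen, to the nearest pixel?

1.66:1 is wider than 1:1, so it spans the full width.
That makes the image 3078.92 px tall (5111 / 1.660).

3079 px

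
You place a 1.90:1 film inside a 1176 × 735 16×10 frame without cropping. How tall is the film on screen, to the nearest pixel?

619 px

1.90:1 (1.900) > 16×10 (1.600), so the film fills the width.
That makes the image 618.95 px tall (1176 / 1.900).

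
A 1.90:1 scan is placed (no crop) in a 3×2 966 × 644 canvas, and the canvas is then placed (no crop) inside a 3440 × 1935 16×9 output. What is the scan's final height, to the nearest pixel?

Inside the 966×644 canvas the scan is width-limited at 966.00 × 508.42.
Second fit — the 3×2 canvas into 3440×1935 spans the height: 2902.50 × 1935.00 (×3.0047 from 966×644).
Applying the same ×3.0047: 508.42 → 1527.63.

1528 px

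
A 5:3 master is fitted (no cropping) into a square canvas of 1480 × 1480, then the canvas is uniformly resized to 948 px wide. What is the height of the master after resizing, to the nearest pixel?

569 px

Fitted into 1480×1480, the master spans the width; its height is 1480 × 3/5 ≈ 888.00 px.
Resizing to 948 px wide multiplies everything by 0.6405: 888.00 → 568.80 px.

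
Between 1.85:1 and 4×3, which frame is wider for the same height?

1.85 and 4×3 = 1.333; 1.85 > 1.333.

1.85:1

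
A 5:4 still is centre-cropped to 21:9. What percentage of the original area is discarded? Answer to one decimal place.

The width stays; only height is cut (since 21:9 is wider than 5:4).
(1.250)/(2.333) ≈ 0.536 of the area survives, leaving 46.43% discarded.

46.4%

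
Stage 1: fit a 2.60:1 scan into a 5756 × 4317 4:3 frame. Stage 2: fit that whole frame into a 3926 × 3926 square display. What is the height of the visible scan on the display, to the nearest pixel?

1510 px

First fit — 2.60:1 into 5756×4317 spans the width: 5756.00 × 2213.85.
Second fit — the 4:3 canvas into 3926×3926 spans the width: 3926.00 × 2944.50 (×0.6821 from 5756×4317).
So the scan's height is 2213.85 × 0.6821 ≈ 1510.00.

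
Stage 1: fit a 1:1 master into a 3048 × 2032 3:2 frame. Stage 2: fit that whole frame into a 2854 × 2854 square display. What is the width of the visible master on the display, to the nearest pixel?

1903 px

Inside the 3048×2032 canvas the master is height-limited at 2032.00 × 2032.00.
Second fit — the 3:2 canvas into 2854×2854 spans the width: 2854.00 × 1902.67 (×0.9364 from 3048×2032).
So the master's width is 2032.00 × 0.9364 ≈ 1902.67.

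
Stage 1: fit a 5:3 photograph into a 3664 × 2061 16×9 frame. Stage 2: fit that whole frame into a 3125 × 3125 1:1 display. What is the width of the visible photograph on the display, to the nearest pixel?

Inside the 3664×2061 canvas the photograph is height-limited at 3435.00 × 2061.00.
Second fit — the 16×9 canvas into 3125×3125 spans the width: 3125.00 × 1757.81 (×0.8529 from 3664×2061).
The photograph scales with it: width 3435.00 × 0.8529 ≈ 2929.69.

2930 px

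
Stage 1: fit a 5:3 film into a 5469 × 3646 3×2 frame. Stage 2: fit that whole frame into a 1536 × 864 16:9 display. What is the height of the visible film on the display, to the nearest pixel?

778 px

Inside the 5469×3646 canvas the film is width-limited at 5469.00 × 3281.40.
3×2 in 1536×864: fills the height, so the intermediate becomes 1296.00 × 864.00 — a scale of ×0.2370.
Applying the same ×0.2370: 3281.40 → 777.60.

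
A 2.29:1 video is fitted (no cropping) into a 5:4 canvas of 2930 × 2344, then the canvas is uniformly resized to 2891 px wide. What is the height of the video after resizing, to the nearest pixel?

1262 px

Fitted into 2930×2344, the video spans the width; its height is 2930 / 2.290 ≈ 1279.48 px.
Scaling 2930 → 2891 is ×0.9867, so the height becomes 1279.48 × 0.9867 ≈ 1262.45 px.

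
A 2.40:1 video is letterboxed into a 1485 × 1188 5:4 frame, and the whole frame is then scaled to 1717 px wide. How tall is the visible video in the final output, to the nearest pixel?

In the 1485×1188 frame the video fills the width: height = 1485 / 2.400 ≈ 618.75 px.
The frame scales by 1717/1485 = 1.1562; 618.75 × 1.1562 ≈ 715.42 px.

715 px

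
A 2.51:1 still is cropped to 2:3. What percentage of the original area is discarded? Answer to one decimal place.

73.4%

The height stays; only width is cut (since 2:3 is narrower than 2.51:1).
Fraction kept = (0.667)/(2.510) ≈ 26.56%, so 73.44% is lost.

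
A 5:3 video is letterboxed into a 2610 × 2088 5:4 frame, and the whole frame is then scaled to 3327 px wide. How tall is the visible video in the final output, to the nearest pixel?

Fitted into 2610×2088, the video spans the width; its height is 2610 × 3/5 ≈ 1566.00 px.
Scaling 2610 → 3327 is ×1.2747, so the height becomes 1566.00 × 1.2747 ≈ 1996.20 px.

1996 px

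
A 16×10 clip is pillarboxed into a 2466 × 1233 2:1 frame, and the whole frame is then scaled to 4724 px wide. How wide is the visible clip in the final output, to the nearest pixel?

3779 px

In the 2466×1233 frame the clip fills the height: width = 1233 × 16/10 ≈ 1972.80 px.
The frame scales by 4724/2466 = 1.9157; 1972.80 × 1.9157 ≈ 3779.20 px.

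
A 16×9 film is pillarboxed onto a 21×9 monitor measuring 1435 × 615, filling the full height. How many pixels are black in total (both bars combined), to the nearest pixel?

Content width = 615 × 16/9 ≈ 1093.3333 px.
1435 − 1093.3333 = 341.6667 px of bars.
Bar area = 341.6667 × 615 ≈ 210125 px.

210125 pixels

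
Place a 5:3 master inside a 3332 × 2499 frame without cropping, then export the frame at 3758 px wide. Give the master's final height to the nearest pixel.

2255 px

Fitted into 3332×2499, the master spans the width; its height is 3332 × 3/5 ≈ 1999.20 px.
Resizing to 3758 px wide multiplies everything by 1.1279: 1999.20 → 2254.80 px.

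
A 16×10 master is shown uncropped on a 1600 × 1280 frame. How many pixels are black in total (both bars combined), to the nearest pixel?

448000 pixels

16×10 (1.600) > 5:4 (1.250), so the master fills the width.
The master is 1600 × 10/16 ≈ 1000.0000 px tall.
Black = 1280 − 1000.0000 = 280.0000 px.
That's 280.0000 × 1600 ≈ 448000 black pixels.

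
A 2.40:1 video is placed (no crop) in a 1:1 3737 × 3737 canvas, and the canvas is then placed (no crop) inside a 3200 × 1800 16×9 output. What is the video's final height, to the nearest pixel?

750 px

First fit — 2.40:1 into 3737×3737 spans the width: 3737.00 × 1557.08.
1:1 in 3200×1800: fills the height, so the intermediate becomes 1800.00 × 1800.00 — a scale of ×0.4817.
So the video's height is 1557.08 × 0.4817 ≈ 750.00.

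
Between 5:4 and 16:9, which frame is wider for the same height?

5:4 = 1.25 and 16:9 = 1.778; 1.778 > 1.25.

16:9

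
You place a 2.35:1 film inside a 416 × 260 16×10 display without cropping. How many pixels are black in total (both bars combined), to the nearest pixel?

2.35:1 is wider than 16×10, so it spans the full width.
That makes the image 177.0213 px tall (416 / 2.350).
Black = 260 − 177.0213 = 82.9787 px.
Bar area = 82.9787 × 416 ≈ 34519 px.

34519 pixels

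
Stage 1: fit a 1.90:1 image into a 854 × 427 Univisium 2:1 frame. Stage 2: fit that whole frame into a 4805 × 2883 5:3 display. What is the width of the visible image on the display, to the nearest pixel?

4565 px

First fit — 1.90:1 into 854×427 spans the height: 811.30 × 427.00.
The Univisium 2:1 canvas is width-limited in 4805×2883, giving 4805.00 × 2402.50; scale factor 5.6265.
The image scales with it: width 811.30 × 5.6265 ≈ 4564.75.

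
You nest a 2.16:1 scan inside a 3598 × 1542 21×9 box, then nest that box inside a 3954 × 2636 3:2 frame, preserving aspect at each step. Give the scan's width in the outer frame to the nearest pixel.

3660 px

First fit — 2.16:1 into 3598×1542 spans the height: 3330.72 × 1542.00.
The 21×9 canvas is width-limited in 3954×2636, giving 3954.00 × 1694.57; scale factor 1.0989.
The scan scales with it: width 3330.72 × 1.0989 ≈ 3660.27.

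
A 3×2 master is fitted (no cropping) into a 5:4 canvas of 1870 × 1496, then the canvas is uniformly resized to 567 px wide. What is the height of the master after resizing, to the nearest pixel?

378 px

At 1870×1496 the master is width-limited, so height = 1870 × 2/3 ≈ 1246.67 px.
Scaling 1870 → 567 is ×0.3032, so the height becomes 1246.67 × 0.3032 ≈ 378.00 px.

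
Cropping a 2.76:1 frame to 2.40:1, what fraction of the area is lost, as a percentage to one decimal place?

The height stays; only width is cut (since 2.40:1 is narrower than 2.76:1).
(2.400)/(2.760) ≈ 0.870 of the area survives, leaving 13.04% discarded.

13.0%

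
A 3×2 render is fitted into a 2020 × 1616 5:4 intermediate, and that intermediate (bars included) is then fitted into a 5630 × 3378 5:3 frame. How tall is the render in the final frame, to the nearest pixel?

2815 px

First fit — 3×2 into 2020×1616 spans the width: 2020.00 × 1346.67.
5:4 in 5630×3378: fills the height, so the intermediate becomes 4222.50 × 3378.00 — a scale of ×2.0903.
So the render's height is 1346.67 × 2.0903 ≈ 2815.00.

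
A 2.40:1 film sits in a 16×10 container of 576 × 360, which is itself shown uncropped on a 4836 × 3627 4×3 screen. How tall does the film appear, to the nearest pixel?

First fit — 2.40:1 into 576×360 spans the width: 576.00 × 240.00.
16×10 in 4836×3627: fills the width, so the intermediate becomes 4836.00 × 3022.50 — a scale of ×8.3958.
Applying the same ×8.3958: 240.00 → 2015.00.

2015 px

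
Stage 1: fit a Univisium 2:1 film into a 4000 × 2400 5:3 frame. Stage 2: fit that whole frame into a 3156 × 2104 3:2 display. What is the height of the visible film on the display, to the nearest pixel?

Univisium 2:1 in 4000×2400: fills the width, so the film is 4000.00 × 2000.00.
Second fit — the 5:3 canvas into 3156×2104 spans the width: 3156.00 × 1893.60 (×0.7890 from 4000×2400).
So the film's height is 2000.00 × 0.7890 ≈ 1578.00.

1578 px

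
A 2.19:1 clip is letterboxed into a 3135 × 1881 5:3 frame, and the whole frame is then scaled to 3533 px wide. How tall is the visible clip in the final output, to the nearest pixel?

At 3135×1881 the clip is width-limited, so height = 3135 / 2.190 ≈ 1431.51 px.
Resizing to 3533 px wide multiplies everything by 1.1270: 1431.51 → 1613.24 px.

1613 px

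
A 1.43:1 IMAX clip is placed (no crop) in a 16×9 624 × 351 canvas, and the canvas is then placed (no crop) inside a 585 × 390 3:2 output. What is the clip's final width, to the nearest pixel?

First fit — 1.43:1 IMAX into 624×351 spans the height: 501.93 × 351.00.
The 16×9 canvas is width-limited in 585×390, giving 585.00 × 329.06; scale factor 0.9375.
Applying the same ×0.9375: 501.93 → 470.56.

471 px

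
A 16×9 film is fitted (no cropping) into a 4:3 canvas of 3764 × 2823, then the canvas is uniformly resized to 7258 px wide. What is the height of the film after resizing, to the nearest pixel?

4083 px

In the 3764×2823 frame the film fills the width: height = 3764 × 9/16 ≈ 2117.25 px.
The frame scales by 7258/3764 = 1.9283; 2117.25 × 1.9283 ≈ 4082.62 px.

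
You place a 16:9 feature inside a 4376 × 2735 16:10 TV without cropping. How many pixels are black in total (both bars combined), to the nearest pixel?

1196836 pixels

16:9 (1.778) > 16:10 (1.600), so the feature fills the width.
The feature is 4376 × 9/16 ≈ 2461.5000 px tall.
2735 − 2461.5000 = 273.5000 px of bars.
Across the 4376-px span: 273.5000 × 4376 ≈ 1196836 px.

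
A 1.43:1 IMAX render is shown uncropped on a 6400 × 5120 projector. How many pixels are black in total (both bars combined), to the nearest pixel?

4124643 pixels

1.43:1 IMAX is wider than 5:4, so it spans the full width.
That makes the image 4475.5245 px tall (6400 / 1.430).
Leftover height: 5120 − 4475.5245 = 644.4755 px.
That's 644.4755 × 6400 ≈ 4124643 black pixels.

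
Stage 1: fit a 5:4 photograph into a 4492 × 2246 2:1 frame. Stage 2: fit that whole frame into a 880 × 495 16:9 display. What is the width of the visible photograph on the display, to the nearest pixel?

Inside the 4492×2246 canvas the photograph is height-limited at 2807.50 × 2246.00.
The 2:1 canvas is width-limited in 880×495, giving 880.00 × 440.00; scale factor 0.1959.
The photograph scales with it: width 2807.50 × 0.1959 ≈ 550.00.

550 px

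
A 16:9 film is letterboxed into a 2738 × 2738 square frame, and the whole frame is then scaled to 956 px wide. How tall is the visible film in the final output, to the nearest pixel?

Fitted into 2738×2738, the film spans the width; its height is 2738 × 9/16 ≈ 1540.12 px.
The frame scales by 956/2738 = 0.3492; 1540.12 × 0.3492 ≈ 537.75 px.

538 px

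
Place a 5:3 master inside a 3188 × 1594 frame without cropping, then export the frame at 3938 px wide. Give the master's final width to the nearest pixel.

3282 px

At 3188×1594 the master is height-limited, so width = 1594 × 5/3 ≈ 2656.67 px.
The frame scales by 3938/3188 = 1.2353; 2656.67 × 1.2353 ≈ 3281.67 px.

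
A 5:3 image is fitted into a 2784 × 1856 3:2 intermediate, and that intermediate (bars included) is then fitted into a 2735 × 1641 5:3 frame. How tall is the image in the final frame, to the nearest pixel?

5:3 in 2784×1856: fills the width, so the image is 2784.00 × 1670.40.
Second fit — the 3:2 canvas into 2735×1641 spans the height: 2461.50 × 1641.00 (×0.8842 from 2784×1856).
Applying the same ×0.8842: 1670.40 → 1476.90.

1477 px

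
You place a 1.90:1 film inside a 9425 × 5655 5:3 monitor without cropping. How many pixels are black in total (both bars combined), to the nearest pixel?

Since 1.900 > 1.667, the film is width-limited.
The film is 9425 / 1.900 ≈ 4960.5263 px tall.
Black = 5655 − 4960.5263 = 694.4737 px.
That's 694.4737 × 9425 ≈ 6545414 black pixels.

6545414 pixels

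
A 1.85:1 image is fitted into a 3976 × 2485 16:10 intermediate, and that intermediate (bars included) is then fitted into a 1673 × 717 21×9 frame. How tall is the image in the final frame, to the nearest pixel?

620 px

Inside the 3976×2485 canvas the image is width-limited at 3976.00 × 2149.19.
16:10 in 1673×717: fills the height, so the intermediate becomes 1147.20 × 717.00 — a scale of ×0.2885.
So the image's height is 2149.19 × 0.2885 ≈ 620.11.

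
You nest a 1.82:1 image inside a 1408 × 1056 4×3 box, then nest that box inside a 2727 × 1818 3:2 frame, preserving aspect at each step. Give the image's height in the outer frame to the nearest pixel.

1332 px

Inside the 1408×1056 canvas the image is width-limited at 1408.00 × 773.63.
4×3 in 2727×1818: fills the height, so the intermediate becomes 2424.00 × 1818.00 — a scale of ×1.7216.
The image scales with it: height 773.63 × 1.7216 ≈ 1331.87.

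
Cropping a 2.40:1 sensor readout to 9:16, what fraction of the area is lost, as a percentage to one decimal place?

76.6%

Going from 2.40:1 to 9:16 means cutting width while keeping height.
Area ratio = (0.562)/(2.400) = 23.44%; the remaining 76.56% is cropped out.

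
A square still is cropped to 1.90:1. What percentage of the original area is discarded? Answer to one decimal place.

1.90:1 is wider than square, so the crop keeps the full width and trims the height.
(1.000)/(1.900) ≈ 0.526 of the area survives, leaving 47.37% discarded.

47.4%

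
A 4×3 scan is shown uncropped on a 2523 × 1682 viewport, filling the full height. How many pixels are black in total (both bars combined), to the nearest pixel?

The scan is 1682 × 4/3 ≈ 2242.6667 px wide.
Leftover width: 2523 − 2242.6667 = 280.3333 px.
Across the 1682-px span: 280.3333 × 1682 ≈ 471521 px.

471521 pixels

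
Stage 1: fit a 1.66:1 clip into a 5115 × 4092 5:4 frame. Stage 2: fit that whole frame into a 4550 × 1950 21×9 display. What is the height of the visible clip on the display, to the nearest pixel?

1468 px

1.66:1 in 5115×4092: fills the width, so the clip is 5115.00 × 3081.33.
Second fit — the 5:4 canvas into 4550×1950 spans the height: 2437.50 × 1950.00 (×0.4765 from 5115×4092).
Applying the same ×0.4765: 3081.33 → 1468.37.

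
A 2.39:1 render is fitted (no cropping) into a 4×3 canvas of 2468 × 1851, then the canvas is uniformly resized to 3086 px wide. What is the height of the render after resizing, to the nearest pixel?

In the 2468×1851 frame the render fills the width: height = 2468 / 2.390 ≈ 1032.64 px.
Resizing to 3086 px wide multiplies everything by 1.2504: 1032.64 → 1291.21 px.

1291 px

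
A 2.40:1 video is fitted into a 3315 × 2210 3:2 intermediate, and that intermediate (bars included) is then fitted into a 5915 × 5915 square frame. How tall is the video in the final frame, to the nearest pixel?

First fit — 2.40:1 into 3315×2210 spans the width: 3315.00 × 1381.25.
Second fit — the 3:2 canvas into 5915×5915 spans the width: 5915.00 × 3943.33 (×1.7843 from 3315×2210).
The video scales with it: height 1381.25 × 1.7843 ≈ 2464.58.

2465 px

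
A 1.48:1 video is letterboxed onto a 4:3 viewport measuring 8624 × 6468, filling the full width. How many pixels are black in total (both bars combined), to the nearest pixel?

The video is 8624 / 1.480 ≈ 5827.0270 px tall.
Black = 6468 − 5827.0270 = 640.9730 px.
That's 640.9730 × 8624 ≈ 5527751 black pixels.

5527751 pixels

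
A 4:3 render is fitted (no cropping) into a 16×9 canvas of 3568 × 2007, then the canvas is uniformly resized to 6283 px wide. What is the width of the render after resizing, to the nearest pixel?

At 3568×2007 the render is height-limited, so width = 2007 × 4/3 ≈ 2676.00 px.
Resizing to 6283 px wide multiplies everything by 1.7609: 2676.00 → 4712.25 px.

4712 px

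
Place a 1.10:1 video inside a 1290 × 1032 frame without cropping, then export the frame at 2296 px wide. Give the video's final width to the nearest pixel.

2020 px

In the 1290×1032 frame the video fills the height: width = 1032 × 1.100 ≈ 1135.20 px.
Scaling 1290 → 2296 is ×1.7798, so the width becomes 1135.20 × 1.7798 ≈ 2020.48 px.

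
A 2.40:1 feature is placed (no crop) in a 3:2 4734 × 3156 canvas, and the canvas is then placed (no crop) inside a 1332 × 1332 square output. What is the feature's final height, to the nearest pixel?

555 px

Inside the 4734×3156 canvas the feature is width-limited at 4734.00 × 1972.50.
3:2 in 1332×1332: fills the width, so the intermediate becomes 1332.00 × 888.00 — a scale of ×0.2814.
Applying the same ×0.2814: 1972.50 → 555.00.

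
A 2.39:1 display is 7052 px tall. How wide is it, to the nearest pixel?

At 2.39:1, 7052 × 2.390 ≈ 16854.28.

16854 px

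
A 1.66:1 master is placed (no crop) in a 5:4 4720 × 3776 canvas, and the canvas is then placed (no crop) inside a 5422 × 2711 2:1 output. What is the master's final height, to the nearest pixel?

2041 px

1.66:1 in 4720×3776: fills the width, so the master is 4720.00 × 2843.37.
Second fit — the 5:4 canvas into 5422×2711 spans the height: 3388.75 × 2711.00 (×0.7180 from 4720×3776).
So the master's height is 2843.37 × 0.7180 ≈ 2041.42.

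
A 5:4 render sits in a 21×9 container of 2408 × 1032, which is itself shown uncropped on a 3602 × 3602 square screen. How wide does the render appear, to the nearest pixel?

1930 px

Inside the 2408×1032 canvas the render is height-limited at 1290.00 × 1032.00.
Second fit — the 21×9 canvas into 3602×3602 spans the width: 3602.00 × 1543.71 (×1.4958 from 2408×1032).
Applying the same ×1.4958: 1290.00 → 1929.64.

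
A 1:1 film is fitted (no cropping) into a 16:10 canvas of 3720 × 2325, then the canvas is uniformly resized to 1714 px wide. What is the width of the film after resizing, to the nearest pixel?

At 3720×2325 the film is height-limited, so width = 2325 × 1/1 ≈ 2325.00 px.
Resizing to 1714 px wide multiplies everything by 0.4608: 2325.00 → 1071.25 px.

1071 px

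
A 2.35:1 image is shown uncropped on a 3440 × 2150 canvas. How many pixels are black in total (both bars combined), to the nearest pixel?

2.35:1 (2.350) > 16×10 (1.600), so the image fills the width.
The image is 3440 / 2.350 ≈ 1463.8298 px tall.
Black = 2150 − 1463.8298 = 686.1702 px.
That's 686.1702 × 3440 ≈ 2360426 black pixels.

2360426 pixels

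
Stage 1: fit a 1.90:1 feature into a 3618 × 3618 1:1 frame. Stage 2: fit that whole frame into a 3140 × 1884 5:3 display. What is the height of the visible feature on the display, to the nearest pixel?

First fit — 1.90:1 into 3618×3618 spans the width: 3618.00 × 1904.21.
Second fit — the 1:1 canvas into 3140×1884 spans the height: 1884.00 × 1884.00 (×0.5207 from 3618×3618).
The feature scales with it: height 1904.21 × 0.5207 ≈ 991.58.

992 px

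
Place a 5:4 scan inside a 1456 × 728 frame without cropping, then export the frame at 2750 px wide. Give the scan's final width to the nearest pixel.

Fitted into 1456×728, the scan spans the height; its width is 728 × 5/4 ≈ 910.00 px.
The frame scales by 2750/1456 = 1.8887; 910.00 × 1.8887 ≈ 1718.75 px.

1719 px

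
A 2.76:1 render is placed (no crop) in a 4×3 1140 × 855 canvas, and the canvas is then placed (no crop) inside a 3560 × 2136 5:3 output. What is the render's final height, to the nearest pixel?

2.76:1 in 1140×855: fills the width, so the render is 1140.00 × 413.04.
Second fit — the 4×3 canvas into 3560×2136 spans the height: 2848.00 × 2136.00 (×2.4982 from 1140×855).
Applying the same ×2.4982: 413.04 → 1031.88.

1032 px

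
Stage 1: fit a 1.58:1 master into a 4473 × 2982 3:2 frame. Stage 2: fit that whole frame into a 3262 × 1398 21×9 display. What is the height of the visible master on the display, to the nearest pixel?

1.58:1 in 4473×2982: fills the width, so the master is 4473.00 × 2831.01.
3:2 in 3262×1398: fills the height, so the intermediate becomes 2097.00 × 1398.00 — a scale of ×0.4688.
So the master's height is 2831.01 × 0.4688 ≈ 1327.22.

1327 px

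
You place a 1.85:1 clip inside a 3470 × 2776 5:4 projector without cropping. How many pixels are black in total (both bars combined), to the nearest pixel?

Since 1.850 > 1.250, the clip is width-limited.
The clip is 3470 / 1.850 ≈ 1875.6757 px tall.
2776 − 1875.6757 = 900.3243 px of bars.
That's 900.3243 × 3470 ≈ 3124125 black pixels.

3124125 pixels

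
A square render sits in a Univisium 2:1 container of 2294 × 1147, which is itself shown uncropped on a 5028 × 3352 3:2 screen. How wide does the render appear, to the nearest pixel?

2514 px

Inside the 2294×1147 canvas the render is height-limited at 1147.00 × 1147.00.
Second fit — the Univisium 2:1 canvas into 5028×3352 spans the width: 5028.00 × 2514.00 (×2.1918 from 2294×1147).
Applying the same ×2.1918: 1147.00 → 2514.00.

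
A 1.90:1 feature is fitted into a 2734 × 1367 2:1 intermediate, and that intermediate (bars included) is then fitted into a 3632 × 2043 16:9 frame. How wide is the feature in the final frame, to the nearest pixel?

3450 px

1.90:1 in 2734×1367: fills the height, so the feature is 2597.30 × 1367.00.
2:1 in 3632×2043: fills the width, so the intermediate becomes 3632.00 × 1816.00 — a scale of ×1.3285.
So the feature's width is 2597.30 × 1.3285 ≈ 3450.40.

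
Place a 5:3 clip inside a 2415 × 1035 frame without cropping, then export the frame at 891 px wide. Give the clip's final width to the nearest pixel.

636 px

Fitted into 2415×1035, the clip spans the height; its width is 1035 × 5/3 ≈ 1725.00 px.
Scaling 2415 → 891 is ×0.3689, so the width becomes 1725.00 × 0.3689 ≈ 636.43 px.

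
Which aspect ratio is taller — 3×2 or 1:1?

1:1

3×2 = 1.5 and 1; 1.5 > 1. The smaller width-to-height ratio is the taller frame.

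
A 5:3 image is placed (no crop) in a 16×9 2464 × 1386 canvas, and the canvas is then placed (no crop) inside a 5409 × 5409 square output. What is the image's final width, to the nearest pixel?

First fit — 5:3 into 2464×1386 spans the height: 2310.00 × 1386.00.
The 16×9 canvas is width-limited in 5409×5409, giving 5409.00 × 3042.56; scale factor 2.1952.
The image scales with it: width 2310.00 × 2.1952 ≈ 5070.94.

5071 px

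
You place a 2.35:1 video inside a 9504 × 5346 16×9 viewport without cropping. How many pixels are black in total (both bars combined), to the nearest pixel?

12371781 pixels

2.35:1 is wider than 16×9, so it spans the full width.
Content height = 9504 / 2.350 ≈ 4044.2553 px.
Black = 5346 − 4044.2553 = 1301.7447 px.
Across the 9504-px span: 1301.7447 × 9504 ≈ 12371781 px.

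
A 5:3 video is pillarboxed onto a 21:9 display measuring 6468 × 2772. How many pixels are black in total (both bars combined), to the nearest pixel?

5122656 pixels

Since 1.667 < 2.333, the video is height-limited.
That makes the image 4620.0000 px wide (2772 × 5/3).
Black = 6468 − 4620.0000 = 1848.0000 px.
Bar area = 1848.0000 × 2772 ≈ 5122656 px.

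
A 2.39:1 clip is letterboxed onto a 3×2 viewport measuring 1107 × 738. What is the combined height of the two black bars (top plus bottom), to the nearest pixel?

275 px

2.39:1 is wider than 3×2, so it spans the full width.
Content height = 1107 / 2.390 ≈ 463.18 px.
Leftover height: 738 − 463.18 = 274.82 px.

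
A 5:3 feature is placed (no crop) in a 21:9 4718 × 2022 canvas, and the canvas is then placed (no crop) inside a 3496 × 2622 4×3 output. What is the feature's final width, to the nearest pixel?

2497 px

First fit — 5:3 into 4718×2022 spans the height: 3370.00 × 2022.00.
The 21:9 canvas is width-limited in 3496×2622, giving 3496.00 × 1498.29; scale factor 0.7410.
So the feature's width is 3370.00 × 0.7410 ≈ 2497.14.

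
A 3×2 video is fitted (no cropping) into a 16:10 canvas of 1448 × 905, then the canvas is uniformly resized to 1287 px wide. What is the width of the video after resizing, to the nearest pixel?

At 1448×905 the video is height-limited, so width = 905 × 3/2 ≈ 1357.50 px.
The frame scales by 1287/1448 = 0.8888; 1357.50 × 0.8888 ≈ 1206.56 px.

1207 px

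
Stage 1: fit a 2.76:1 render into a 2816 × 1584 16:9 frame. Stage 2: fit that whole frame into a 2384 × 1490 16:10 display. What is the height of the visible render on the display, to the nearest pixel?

864 px

First fit — 2.76:1 into 2816×1584 spans the width: 2816.00 × 1020.29.
Second fit — the 16:9 canvas into 2384×1490 spans the width: 2384.00 × 1341.00 (×0.8466 from 2816×1584).
So the render's height is 1020.29 × 0.8466 ≈ 863.77.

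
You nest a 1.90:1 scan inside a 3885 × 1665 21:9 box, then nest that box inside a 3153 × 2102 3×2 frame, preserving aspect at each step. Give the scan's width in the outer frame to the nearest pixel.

2567 px

Inside the 3885×1665 canvas the scan is height-limited at 3163.50 × 1665.00.
The 21:9 canvas is width-limited in 3153×2102, giving 3153.00 × 1351.29; scale factor 0.8116.
Applying the same ×0.8116: 3163.50 → 2567.44.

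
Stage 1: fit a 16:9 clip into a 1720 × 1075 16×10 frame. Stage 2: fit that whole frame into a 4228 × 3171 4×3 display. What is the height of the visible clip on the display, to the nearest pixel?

Inside the 1720×1075 canvas the clip is width-limited at 1720.00 × 967.50.
The 16×10 canvas is width-limited in 4228×3171, giving 4228.00 × 2642.50; scale factor 2.4581.
So the clip's height is 967.50 × 2.4581 ≈ 2378.25.

2378 px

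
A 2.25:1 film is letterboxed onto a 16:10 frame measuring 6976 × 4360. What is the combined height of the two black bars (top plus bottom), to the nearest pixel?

1260 px

2.25:1 is wider than 16:10, so it spans the full width.
The film is 6976 / 2.250 ≈ 3100.44 px tall.
4360 − 3100.44 = 1259.56 px of bars.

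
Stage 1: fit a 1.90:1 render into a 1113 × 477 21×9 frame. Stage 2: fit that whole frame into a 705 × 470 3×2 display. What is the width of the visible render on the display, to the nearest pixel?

1.90:1 in 1113×477: fills the height, so the render is 906.30 × 477.00.
21×9 in 705×470: fills the width, so the intermediate becomes 705.00 × 302.14 — a scale of ×0.6334.
So the render's width is 906.30 × 0.6334 ≈ 574.07.

574 px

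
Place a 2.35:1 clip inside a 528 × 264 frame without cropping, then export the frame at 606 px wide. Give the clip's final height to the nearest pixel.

In the 528×264 frame the clip fills the width: height = 528 / 2.350 ≈ 224.68 px.
Resizing to 606 px wide multiplies everything by 1.1477: 224.68 → 257.87 px.

258 px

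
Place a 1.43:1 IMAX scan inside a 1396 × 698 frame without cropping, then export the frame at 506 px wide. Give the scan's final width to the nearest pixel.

In the 1396×698 frame the scan fills the height: width = 698 × 1.430 ≈ 998.14 px.
The frame scales by 506/1396 = 0.3625; 998.14 × 0.3625 ≈ 361.79 px.

362 px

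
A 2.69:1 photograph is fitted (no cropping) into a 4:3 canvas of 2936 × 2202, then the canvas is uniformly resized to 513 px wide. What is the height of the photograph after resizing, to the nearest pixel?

Fitted into 2936×2202, the photograph spans the width; its height is 2936 / 2.690 ≈ 1091.45 px.
Resizing to 513 px wide multiplies everything by 0.1747: 1091.45 → 190.71 px.

191 px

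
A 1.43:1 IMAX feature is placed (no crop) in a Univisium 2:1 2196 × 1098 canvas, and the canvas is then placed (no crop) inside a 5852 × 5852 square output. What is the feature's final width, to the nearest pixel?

4184 px

Inside the 2196×1098 canvas the feature is height-limited at 1570.14 × 1098.00.
The Univisium 2:1 canvas is width-limited in 5852×5852, giving 5852.00 × 2926.00; scale factor 2.6648.
Applying the same ×2.6648: 1570.14 → 4184.18.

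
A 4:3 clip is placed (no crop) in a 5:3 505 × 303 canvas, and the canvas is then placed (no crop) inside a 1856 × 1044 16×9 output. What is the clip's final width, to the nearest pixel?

1392 px

Inside the 505×303 canvas the clip is height-limited at 404.00 × 303.00.
The 5:3 canvas is height-limited in 1856×1044, giving 1740.00 × 1044.00; scale factor 3.4455.
Applying the same ×3.4455: 404.00 → 1392.00.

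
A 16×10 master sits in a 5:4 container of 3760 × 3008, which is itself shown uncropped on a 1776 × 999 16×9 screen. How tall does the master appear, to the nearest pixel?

16×10 in 3760×3008: fills the width, so the master is 3760.00 × 2350.00.
The 5:4 canvas is height-limited in 1776×999, giving 1248.75 × 999.00; scale factor 0.3321.
Applying the same ×0.3321: 2350.00 → 780.47.

780 px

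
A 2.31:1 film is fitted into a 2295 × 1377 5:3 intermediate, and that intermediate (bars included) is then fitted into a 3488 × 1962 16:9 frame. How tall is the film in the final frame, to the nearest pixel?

1416 px

First fit — 2.31:1 into 2295×1377 spans the width: 2295.00 × 993.51.
5:3 in 3488×1962: fills the height, so the intermediate becomes 3270.00 × 1962.00 — a scale of ×1.4248.
The film scales with it: height 993.51 × 1.4248 ≈ 1415.58.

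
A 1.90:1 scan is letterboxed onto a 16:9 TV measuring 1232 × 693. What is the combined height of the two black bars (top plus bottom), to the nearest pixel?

1.90:1 is wider than 16:9, so it spans the full width.
Content height = 1232 / 1.900 ≈ 648.42 px.
693 − 648.42 = 44.58 px of bars.

45 px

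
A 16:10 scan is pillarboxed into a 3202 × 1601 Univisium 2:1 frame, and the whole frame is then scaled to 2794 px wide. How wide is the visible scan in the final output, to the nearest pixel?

Fitted into 3202×1601, the scan spans the height; its width is 1601 × 16/10 ≈ 2561.60 px.
Scaling 3202 → 2794 is ×0.8726, so the width becomes 2561.60 × 0.8726 ≈ 2235.20 px.

2235 px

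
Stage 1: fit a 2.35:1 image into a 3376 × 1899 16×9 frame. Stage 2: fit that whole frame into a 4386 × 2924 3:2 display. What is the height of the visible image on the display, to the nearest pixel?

1866 px

First fit — 2.35:1 into 3376×1899 spans the width: 3376.00 × 1436.60.
16×9 in 4386×2924: fills the width, so the intermediate becomes 4386.00 × 2467.12 — a scale of ×1.2992.
So the image's height is 1436.60 × 1.2992 ≈ 1866.38.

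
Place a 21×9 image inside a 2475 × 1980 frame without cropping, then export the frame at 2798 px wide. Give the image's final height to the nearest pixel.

1199 px

In the 2475×1980 frame the image fills the width: height = 2475 × 9/21 ≈ 1060.71 px.
Scaling 2475 → 2798 is ×1.1305, so the height becomes 1060.71 × 1.1305 ≈ 1199.14 px.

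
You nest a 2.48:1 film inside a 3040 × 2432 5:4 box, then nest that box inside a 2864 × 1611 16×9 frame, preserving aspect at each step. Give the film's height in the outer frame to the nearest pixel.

812 px

First fit — 2.48:1 into 3040×2432 spans the width: 3040.00 × 1225.81.
The 5:4 canvas is height-limited in 2864×1611, giving 2013.75 × 1611.00; scale factor 0.6624.
Applying the same ×0.6624: 1225.81 → 812.00.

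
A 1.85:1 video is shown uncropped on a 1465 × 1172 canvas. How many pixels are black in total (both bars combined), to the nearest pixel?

1.85:1 (1.850) > 5:4 (1.250), so the video fills the width.
Content height = 1465 / 1.850 ≈ 791.8919 px.
Black = 1172 − 791.8919 = 380.1081 px.
That's 380.1081 × 1465 ≈ 556858 black pixels.

556858 pixels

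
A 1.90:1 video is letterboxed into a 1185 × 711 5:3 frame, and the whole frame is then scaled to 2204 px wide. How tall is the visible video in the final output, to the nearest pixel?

1160 px

In the 1185×711 frame the video fills the width: height = 1185 / 1.900 ≈ 623.68 px.
Resizing to 2204 px wide multiplies everything by 1.8599: 623.68 → 1160.00 px.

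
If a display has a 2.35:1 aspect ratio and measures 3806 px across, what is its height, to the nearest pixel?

3806 / 2.350 = 1619.57.

1620 px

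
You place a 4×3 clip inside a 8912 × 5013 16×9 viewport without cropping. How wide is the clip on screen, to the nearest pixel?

4×3 (1.333) < 16×9 (1.778), so the clip fills the height.
The clip is 5013 × 4/3 ≈ 6684.00 px wide.

6684 px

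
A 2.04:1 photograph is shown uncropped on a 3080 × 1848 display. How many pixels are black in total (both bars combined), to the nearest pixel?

Since 2.040 > 1.667, the photograph is width-limited.
That makes the image 1509.8039 px tall (3080 / 2.040).
Leftover height: 1848 − 1509.8039 = 338.1961 px.
Bar area = 338.1961 × 3080 ≈ 1041644 px.

1041644 pixels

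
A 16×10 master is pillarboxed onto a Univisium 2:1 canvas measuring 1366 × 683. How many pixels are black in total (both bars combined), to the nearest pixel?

16×10 is narrower than Univisium 2:1, so it spans the full height.
Content width = 683 × 16/10 ≈ 1092.8000 px.
Black = 1366 − 1092.8000 = 273.2000 px.
Bar area = 273.2000 × 683 ≈ 186596 px.

186596 pixels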